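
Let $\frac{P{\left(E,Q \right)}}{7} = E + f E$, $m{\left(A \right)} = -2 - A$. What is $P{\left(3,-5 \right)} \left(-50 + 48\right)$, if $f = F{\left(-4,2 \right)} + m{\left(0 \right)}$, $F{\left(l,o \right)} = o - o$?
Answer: $42$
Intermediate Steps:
$F{\left(l,o \right)} = 0$
$f = -2$ ($f = 0 - 2 = -2$)
$P{\left(E,Q \right)} = - 7 E$ ($P{\left(E,Q \right)} = 7 \left(E - 2 E\right) = 7 \left(- E\right) = - 7 E$)
$P{\left(3,-5 \right)} \left(-50 + 48\right) = \left(-7\right) 3 \left(-50 + 48\right) = \left(-21\right) \left(-2\right) = 42$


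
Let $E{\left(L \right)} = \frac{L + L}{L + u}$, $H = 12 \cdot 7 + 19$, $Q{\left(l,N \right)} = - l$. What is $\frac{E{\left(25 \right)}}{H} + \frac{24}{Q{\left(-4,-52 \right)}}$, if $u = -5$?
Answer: $\frac{1241}{206} \approx 6.0243$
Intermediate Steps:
$H = 103$ ($H = 84 + 19 = 103$)
$E{\left(L \right)} = \frac{2 L}{-5 + L}$ ($E{\left(L \right)} = \frac{L + L}{L - 5} = \frac{2 L}{-5 + L}$)
$\frac{E{\left(25 \right)}}{H} + \frac{24}{Q{\left(-4,-52 \right)}} = \frac{2 \cdot 25 \frac{1}{-5 + 25}}{103} + \frac{24}{\left(-1\right) \left(-4\right)} = 2 \cdot 25 \cdot \frac{1}{20} \cdot \frac{1}{103} + \frac{24}{4} = 2 \cdot 25 \cdot \frac{1}{20} \cdot \frac{1}{103} + 24 \cdot \frac{1}{4} = \frac{5}{2} \cdot \frac{1}{103} + 6 = \frac{5}{206} + 6 = \frac{1241}{206}$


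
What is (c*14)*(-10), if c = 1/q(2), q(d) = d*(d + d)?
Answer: -35/2 ≈ -17.500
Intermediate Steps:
q(d) = 2*d² (q(d) = d*(2*d) = 2*d²)
c = ⅛ (c = 1/(2*2²) = 1/(2*4) = 1/8 = ⅛ ≈ 0.12500)
(c*14)*(-10) = ((⅛)*14)*(-10) = (7/4)*(-10) = -35/2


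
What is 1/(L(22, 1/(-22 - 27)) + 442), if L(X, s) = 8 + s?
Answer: 49/22049 ≈ 0.0022223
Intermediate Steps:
1/(L(22, 1/(-22 - 27)) + 442) = 1/((8 + 1/(-22 - 27)) + 442) = 1/((8 + 1/(-49)) + 442) = 1/((8 - 1/49) + 442) = 1/(391/49 + 442) = 1/(22049/49) = 49/22049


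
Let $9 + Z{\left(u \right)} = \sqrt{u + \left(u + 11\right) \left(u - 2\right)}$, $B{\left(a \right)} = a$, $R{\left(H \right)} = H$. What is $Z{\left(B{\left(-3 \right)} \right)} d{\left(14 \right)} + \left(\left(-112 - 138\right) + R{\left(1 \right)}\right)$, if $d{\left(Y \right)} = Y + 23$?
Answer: $-582 + 37 i \sqrt{43} \approx -582.0 + 242.63 i$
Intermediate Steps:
$d{\left(Y \right)} = 23 + Y$
$Z{\left(u \right)} = -9 + \sqrt{u + \left(-2 + u\right) \left(11 + u\right)}$ ($Z{\left(u \right)} = -9 + \sqrt{u + \left(u + 11\right) \left(u - 2\right)} = -9 + \sqrt{u + \left(11 + u\right) \left(-2 + u\right)} = -9 + \sqrt{u + \left(-2 + u\right) \left(11 + u\right)}$)
$Z{\left(B{\left(-3 \right)} \right)} d{\left(14 \right)} + \left(\left(-112 - 138\right) + R{\left(1 \right)}\right) = \left(-9 + \sqrt{-22 + \left(-3\right)^{2} + 10 \left(-3\right)}\right) \left(23 + 14\right) + \left(\left(-112 - 138\right) + 1\right) = \left(-9 + \sqrt{-22 + 9 - 30}\right) 37 + \left(-250 + 1\right) = \left(-9 + \sqrt{-43}\right) 37 - 249 = \left(-9 + i \sqrt{43}\right) 37 - 249 = \left(-333 + 37 i \sqrt{43}\right) - 249 = -582 + 37 i \sqrt{43}$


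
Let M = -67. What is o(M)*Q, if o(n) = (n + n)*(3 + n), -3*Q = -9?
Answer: 25728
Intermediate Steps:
Q = 3 (Q = -1/3*(-9) = 3)
o(n) = 2*n*(3 + n) (o(n) = (2*n)*(3 + n) = 2*n*(3 + n))
o(M)*Q = (2*(-67)*(3 - 67))*3 = (2*(-67)*(-64))*3 = 8576*3 = 25728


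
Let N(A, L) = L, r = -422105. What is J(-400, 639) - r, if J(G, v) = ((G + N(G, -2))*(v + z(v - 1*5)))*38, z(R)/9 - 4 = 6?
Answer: -10714099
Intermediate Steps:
z(R) = 90 (z(R) = 36 + 9*6 = 36 + 54 = 90)
J(G, v) = 38*(-2 + G)*(90 + v) (J(G, v) = ((G - 2)*(v + 90))*38 = ((-2 + G)*(90 + v))*38 = 38*(-2 + G)*(90 + v))
J(-400, 639) - r = (-6840 - 76*639 + 3420*(-400) + 38*(-400)*639) - 1*(-422105) = (-6840 - 48564 - 1368000 - 9712800) + 422105 = -11136204 + 422105 = -10714099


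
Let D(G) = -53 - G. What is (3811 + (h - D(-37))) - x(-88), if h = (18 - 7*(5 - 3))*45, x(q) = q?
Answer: 4095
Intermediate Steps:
h = 180 (h = (18 - 7*2)*45 = (18 - 14)*45 = 4*45 = 180)
(3811 + (h - D(-37))) - x(-88) = (3811 + (180 - (-53 - 1*(-37)))) - 1*(-88) = (3811 + (180 - (-53 + 37))) + 88 = (3811 + (180 - 1*(-16))) + 88 = (3811 + (180 + 16)) + 88 = (3811 + 196) + 88 = 4007 + 88 = 4095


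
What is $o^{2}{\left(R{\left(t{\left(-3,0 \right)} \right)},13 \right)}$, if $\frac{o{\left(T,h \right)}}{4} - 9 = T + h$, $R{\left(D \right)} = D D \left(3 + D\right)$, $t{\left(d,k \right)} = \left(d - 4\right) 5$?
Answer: $24558650944$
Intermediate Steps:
$t{\left(d,k \right)} = -20 + 5 d$ ($t{\left(d,k \right)} = \left(-4 + d\right) 5 = -20 + 5 d$)
$R{\left(D \right)} = D^{2} \left(3 + D\right)$
$o{\left(T,h \right)} = 36 + 4 T + 4 h$ ($o{\left(T,h \right)} = 36 + 4 \left(T + h\right) = 36 + \left(4 T + 4 h\right) = 36 + 4 T + 4 h$)
$o^{2}{\left(R{\left(t{\left(-3,0 \right)} \right)},13 \right)} = \left(36 + 4 \left(-20 + 5 \left(-3\right)\right)^{2} \left(3 + \left(-20 + 5 \left(-3\right)\right)\right) + 4 \cdot 13\right)^{2} = \left(36 + 4 \left(-20 - 15\right)^{2} \left(3 - 35\right) + 52\right)^{2} = \left(36 + 4 \left(-35\right)^{2} \left(3 - 35\right) + 52\right)^{2} = \left(36 + 4 \cdot 1225 \left(-32\right) + 52\right)^{2} = \left(36 + 4 \left(-39200\right) + 52\right)^{2} = \left(36 - 156800 + 52\right)^{2} = \left(-156712\right)^{2} = 24558650944$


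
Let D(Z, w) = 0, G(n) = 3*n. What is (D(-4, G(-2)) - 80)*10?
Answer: -800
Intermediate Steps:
(D(-4, G(-2)) - 80)*10 = (0 - 80)*10 = -80*10 = -800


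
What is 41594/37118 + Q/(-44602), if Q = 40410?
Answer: 88809302/413884259 ≈ 0.21458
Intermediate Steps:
41594/37118 + Q/(-44602) = 41594/37118 + 40410/(-44602) = 41594*(1/37118) + 40410*(-1/44602) = 20797/18559 - 20205/22301 = 88809302/413884259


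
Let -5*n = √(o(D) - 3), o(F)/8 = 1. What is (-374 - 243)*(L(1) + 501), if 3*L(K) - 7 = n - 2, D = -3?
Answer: -930436/3 + 617*√5/15 ≈ -3.1005e+5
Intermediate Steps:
o(F) = 8 (o(F) = 8*1 = 8)
n = -√5/5 (n = -√(8 - 3)/5 = -√5/5 ≈ -0.44721)
L(K) = 5/3 - √5/15 (L(K) = 7/3 + (-√5/5 - 2)/3 = 7/3 + (-2 - √5/5)/3 = 7/3 + (-⅔ - √5/15) = 5/3 - √5/15)
(-374 - 243)*(L(1) + 501) = (-374 - 243)*((5/3 - √5/15) + 501) = -617*(1508/3 - √5/15) = -930436/3 + 617*√5/15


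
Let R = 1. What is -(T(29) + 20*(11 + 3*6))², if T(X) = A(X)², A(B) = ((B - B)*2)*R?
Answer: -336400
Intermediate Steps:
A(B) = 0 (A(B) = ((B - B)*2)*1 = (0*2)*1 = 0*1 = 0)
T(X) = 0 (T(X) = 0² = 0)
-(T(29) + 20*(11 + 3*6))² = -(0 + 20*(11 + 3*6))² = -(0 + 20*(11 + 18))² = -(0 + 20*29)² = -(0 + 580)² = -1*580² = -1*336400 = -336400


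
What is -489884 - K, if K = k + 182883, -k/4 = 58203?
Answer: -439955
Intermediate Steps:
k = -232812 (k = -4*58203 = -232812)
K = -49929 (K = -232812 + 182883 = -49929)
-489884 - K = -489884 - 1*(-49929) = -489884 + 49929 = -439955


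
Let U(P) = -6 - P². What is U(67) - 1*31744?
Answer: -36239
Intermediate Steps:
U(67) - 1*31744 = (-6 - 1*67²) - 1*31744 = (-6 - 1*4489) - 31744 = (-6 - 4489) - 31744 = -4495 - 31744 = -36239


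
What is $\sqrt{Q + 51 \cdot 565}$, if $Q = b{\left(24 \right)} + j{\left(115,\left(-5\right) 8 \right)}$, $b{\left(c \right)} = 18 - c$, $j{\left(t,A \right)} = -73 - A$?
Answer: $2 \sqrt{7194} \approx 169.64$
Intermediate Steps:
$Q = -39$ ($Q = \left(18 - 24\right) - \left(73 - 40\right) = \left(18 - 24\right) - 33 = -6 + \left(-73 + 40\right) = -6 - 33 = -39$)
$\sqrt{Q + 51 \cdot 565} = \sqrt{-39 + 51 \cdot 565} = \sqrt{-39 + 28815} = \sqrt{28776} = 2 \sqrt{7194}$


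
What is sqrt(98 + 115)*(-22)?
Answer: -22*sqrt(213) ≈ -321.08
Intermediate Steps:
sqrt(98 + 115)*(-22) = sqrt(213)*(-22) = -22*sqrt(213)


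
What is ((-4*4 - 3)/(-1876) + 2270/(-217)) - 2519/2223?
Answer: -1497569897/129280788 ≈ -11.584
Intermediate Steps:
((-4*4 - 3)/(-1876) + 2270/(-217)) - 2519/2223 = ((-16 - 3)*(-1/1876) + 2270*(-1/217)) - 2519/2223 = (-19*(-1/1876) - 2270/217) - 1*2519/2223 = (19/1876 - 2270/217) - 2519/2223 = -607771/58156 - 2519/2223 = -1497569897/129280788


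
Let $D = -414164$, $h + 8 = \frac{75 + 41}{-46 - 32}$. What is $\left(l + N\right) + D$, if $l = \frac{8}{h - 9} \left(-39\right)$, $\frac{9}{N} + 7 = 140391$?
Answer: $- \frac{41918673062695}{101216864} \approx -4.1415 \cdot 10^{5}$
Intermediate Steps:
$N = \frac{9}{140384}$ ($N = \frac{9}{-7 + 140391} = \frac{9}{140384} \approx 6.411 \cdot 10^{-5}$)
$h = - \frac{370}{39}$ ($h = -8 + \frac{75 + 41}{-46 - 32} = -8 + \frac{116}{-78} = -8 + 116 \left(- \frac{1}{78}\right) = -8 - \frac{58}{39} = - \frac{370}{39} \approx -9.4872$)
$l = \frac{12168}{721}$ ($l = \frac{8}{- \frac{370}{39} - 9} \left(-39\right) = \frac{8}{- \frac{721}{39}} \left(-39\right) = 8 \left(- \frac{39}{721}\right) \left(-39\right) = \left(- \frac{312}{721}\right) \left(-39\right) = \frac{12168}{721} \approx 16.877$)
$\left(l + N\right) + D = \left(\frac{12168}{721} + \frac{9}{140384}\right) - 414164 = \frac{1708199001}{101216864} - 414164 = - \frac{41918673062695}{101216864}$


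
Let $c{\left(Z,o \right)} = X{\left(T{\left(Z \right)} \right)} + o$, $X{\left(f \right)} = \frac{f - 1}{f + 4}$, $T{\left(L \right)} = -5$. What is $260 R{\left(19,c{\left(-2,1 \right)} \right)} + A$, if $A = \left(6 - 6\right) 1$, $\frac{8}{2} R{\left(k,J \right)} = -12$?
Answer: $-780$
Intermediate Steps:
$X{\left(f \right)} = \frac{-1 + f}{4 + f}$
$c{\left(Z,o \right)} = 6 + o$ ($c{\left(Z,o \right)} = \frac{-1 - 5}{4 - 5} + o = \frac{1}{-1} \left(-6\right) + o = \left(-1\right) \left(-6\right) + o = 6 + o$)
$R{\left(k,J \right)} = -3$ ($R{\left(k,J \right)} = \frac{1}{4} \left(-12\right) = -3$)
$A = 0$ ($A = \left(6 - 6\right) 1 = 0 \cdot 1 = 0$)
$260 R{\left(19,c{\left(-2,1 \right)} \right)} + A = 260 \left(-3\right) + 0 = -780 + 0 = -780$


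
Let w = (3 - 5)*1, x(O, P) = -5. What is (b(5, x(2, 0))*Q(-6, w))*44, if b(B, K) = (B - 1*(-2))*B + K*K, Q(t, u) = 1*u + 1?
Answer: -2640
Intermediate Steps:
w = -2 (w = -2*1 = -2)
Q(t, u) = 1 + u (Q(t, u) = u + 1 = 1 + u)
b(B, K) = K² + B*(2 + B) (b(B, K) = (B + 2)*B + K² = (2 + B)*B + K² = B*(2 + B) + K² = K² + B*(2 + B))
(b(5, x(2, 0))*Q(-6, w))*44 = ((5² + (-5)² + 2*5)*(1 - 2))*44 = ((25 + 25 + 10)*(-1))*44 = (60*(-1))*44 = -60*44 = -2640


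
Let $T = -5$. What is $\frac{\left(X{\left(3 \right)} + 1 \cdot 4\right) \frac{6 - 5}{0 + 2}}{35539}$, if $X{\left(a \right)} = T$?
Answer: $- \frac{1}{71078} \approx -1.4069 \cdot 10^{-5}$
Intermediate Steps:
$X{\left(a \right)} = -5$
$\frac{\left(X{\left(3 \right)} + 1 \cdot 4\right) \frac{6 - 5}{0 + 2}}{35539} = \frac{\left(-5 + 1 \cdot 4\right) \frac{6 - 5}{0 + 2}}{35539} = \left(-5 + 4\right) 1 \cdot \frac{1}{2} \cdot \frac{1}{35539} = - \frac{1}{2} \cdot \frac{1}{35539} = \left(-1\right) \frac{1}{2} \cdot \frac{1}{35539} = \left(- \frac{1}{2}\right) \frac{1}{35539} = - \frac{1}{71078}$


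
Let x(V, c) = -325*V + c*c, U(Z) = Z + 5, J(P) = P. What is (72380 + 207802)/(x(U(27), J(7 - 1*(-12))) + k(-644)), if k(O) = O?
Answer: -93394/3561 ≈ -26.227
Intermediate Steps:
U(Z) = 5 + Z
x(V, c) = c**2 - 325*V (x(V, c) = -325*V + c**2 = c**2 - 325*V)
(72380 + 207802)/(x(U(27), J(7 - 1*(-12))) + k(-644)) = (72380 + 207802)/(((7 - 1*(-12))**2 - 325*(5 + 27)) - 644) = 280182/(((7 + 12)**2 - 325*32) - 644) = 280182/((19**2 - 10400) - 644) = 280182/((361 - 10400) - 644) = 280182/(-10039 - 644) = 280182/(-10683) = 280182*(-1/10683) = -93394/3561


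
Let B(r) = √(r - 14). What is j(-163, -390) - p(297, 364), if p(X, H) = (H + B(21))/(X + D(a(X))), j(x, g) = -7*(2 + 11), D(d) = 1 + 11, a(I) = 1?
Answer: -28483/309 - √7/309 ≈ -92.187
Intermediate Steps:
B(r) = √(-14 + r)
D(d) = 12
j(x, g) = -91 (j(x, g) = -7*13 = -91)
p(X, H) = (H + √7)/(12 + X) (p(X, H) = (H + √(-14 + 21))/(X + 12) = (H + √7)/(12 + X))
j(-163, -390) - p(297, 364) = -91 - (364 + √7)/(12 + 297) = -91 - (364 + √7)/309 = -91 - (364/309 + √7/309) = -91 + (-364/309 - √7/309) = -28483/309 - √7/309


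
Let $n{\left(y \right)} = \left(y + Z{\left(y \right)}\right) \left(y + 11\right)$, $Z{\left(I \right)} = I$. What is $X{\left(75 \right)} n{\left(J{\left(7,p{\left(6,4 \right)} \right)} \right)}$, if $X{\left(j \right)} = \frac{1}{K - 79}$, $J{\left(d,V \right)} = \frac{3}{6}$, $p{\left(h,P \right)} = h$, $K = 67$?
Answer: $- \frac{23}{24} \approx -0.95833$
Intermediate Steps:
$J{\left(d,V \right)} = \frac{1}{2}$ ($J{\left(d,V \right)} = 3 \cdot \frac{1}{6} = \frac{1}{2}$)
$n{\left(y \right)} = 2 y \left(11 + y\right)$ ($n{\left(y \right)} = \left(y + y\right) \left(y + 11\right) = 2 y \left(11 + y\right)$)
$X{\left(j \right)} = - \frac{1}{12}$ ($X{\left(j \right)} = \frac{1}{67 - 79} = \frac{1}{-12} = - \frac{1}{12}$)
$X{\left(75 \right)} n{\left(J{\left(7,p{\left(6,4 \right)} \right)} \right)} = - \frac{2 \cdot \frac{1}{2} \left(11 + \frac{1}{2}\right)}{12} = - \frac{2 \cdot \frac{1}{2} \cdot \frac{23}{2}}{12} = \left(- \frac{1}{12}\right) \frac{23}{2} = - \frac{23}{24}$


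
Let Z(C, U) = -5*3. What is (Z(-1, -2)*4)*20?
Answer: -1200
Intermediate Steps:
Z(C, U) = -15
(Z(-1, -2)*4)*20 = -15*4*20 = -60*20 = -1200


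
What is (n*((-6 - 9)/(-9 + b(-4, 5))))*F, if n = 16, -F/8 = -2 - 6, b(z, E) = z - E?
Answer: 2560/3 ≈ 853.33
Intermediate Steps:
F = 64 (F = -8*(-2 - 6) = -8*(-8) = 64)
(n*((-6 - 9)/(-9 + b(-4, 5))))*F = (16*((-6 - 9)/(-9 + (-4 - 1*5))))*64 = (16*(-15/(-9 + (-4 - 5))))*64 = (16*(-15/(-9 - 9)))*64 = (16*(-15/(-18)))*64 = (16*(-15*(-1/18)))*64 = (16*(⅚))*64 = (40/3)*64 = 2560/3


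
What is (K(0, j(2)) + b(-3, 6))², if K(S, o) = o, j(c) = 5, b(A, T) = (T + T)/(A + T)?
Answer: 81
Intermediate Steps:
b(A, T) = 2*T/(A + T) (b(A, T) = (2*T)/(A + T) = 2*T/(A + T))
(K(0, j(2)) + b(-3, 6))² = (5 + 2*6/(-3 + 6))² = (5 + 2*6/3)² = (5 + 2*6*(⅓))² = (5 + 4)² = 9² = 81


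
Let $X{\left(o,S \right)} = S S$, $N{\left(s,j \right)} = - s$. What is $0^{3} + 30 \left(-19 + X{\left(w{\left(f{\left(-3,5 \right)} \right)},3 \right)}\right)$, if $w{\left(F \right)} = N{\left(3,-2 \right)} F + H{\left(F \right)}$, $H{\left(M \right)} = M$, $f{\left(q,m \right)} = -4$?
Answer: $-300$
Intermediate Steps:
$w{\left(F \right)} = - 2 F$ ($w{\left(F \right)} = \left(-1\right) 3 F + F = - 3 F + F = - 2 F$)
$X{\left(o,S \right)} = S^{2}$
$0^{3} + 30 \left(-19 + X{\left(w{\left(f{\left(-3,5 \right)} \right)},3 \right)}\right) = 0^{3} + 30 \left(-19 + 3^{2}\right) = 0 + 30 \left(-19 + 9\right) = 0 + 30 \left(-10\right) = 0 - 300 = -300$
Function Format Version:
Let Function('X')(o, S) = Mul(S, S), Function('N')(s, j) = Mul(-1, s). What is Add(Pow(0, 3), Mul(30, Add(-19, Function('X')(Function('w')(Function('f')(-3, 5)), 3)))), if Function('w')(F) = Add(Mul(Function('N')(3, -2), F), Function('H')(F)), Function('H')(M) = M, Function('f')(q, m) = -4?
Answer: -300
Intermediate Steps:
Function('w')(F) = Mul(-2, F) (Function('w')(F) = Add(Mul(Mul(-1, 3), F), F) = Add(Mul(-3, F), F) = Mul(-2, F))
Function('X')(o, S) = Pow(S, 2)
Add(Pow(0, 3), Mul(30, Add(-19, Function('X')(Function('w')(Function('f')(-3, 5)), 3)))) = Add(Pow(0, 3), Mul(30, Add(-19, Pow(3, 2)))) = Add(0, Mul(30, Add(-19, 9))) = Add(0, Mul(30, -10)) = Add(0, -300) = -300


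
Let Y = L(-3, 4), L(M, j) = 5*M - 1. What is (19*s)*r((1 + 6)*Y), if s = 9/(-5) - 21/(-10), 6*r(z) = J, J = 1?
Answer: 19/20 ≈ 0.95000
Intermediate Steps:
L(M, j) = -1 + 5*M
Y = -16 (Y = -1 + 5*(-3) = -1 - 15 = -16)
r(z) = ⅙ (r(z) = (⅙)*1 = ⅙)
s = 3/10 (s = 9*(-⅕) - 21*(-⅒) = -9/5 + 21/10 = 3/10 ≈ 0.30000)
(19*s)*r((1 + 6)*Y) = (19*(3/10))*(⅙) = (57/10)*(⅙) = 19/20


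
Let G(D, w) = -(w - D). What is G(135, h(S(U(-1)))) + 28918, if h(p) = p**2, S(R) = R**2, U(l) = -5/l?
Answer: 28428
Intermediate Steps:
G(D, w) = D - w
G(135, h(S(U(-1)))) + 28918 = (135 - ((-5/(-1))**2)**2) + 28918 = (135 - ((-5*(-1))**2)**2) + 28918 = (135 - (5**2)**2) + 28918 = (135 - 1*25**2) + 28918 = (135 - 1*625) + 28918 = (135 - 625) + 28918 = -490 + 28918 = 28428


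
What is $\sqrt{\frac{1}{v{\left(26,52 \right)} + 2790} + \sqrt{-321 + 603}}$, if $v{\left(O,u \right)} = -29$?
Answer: $\frac{\sqrt{2761 + 7623121 \sqrt{282}}}{2761} \approx 4.098$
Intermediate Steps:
$\sqrt{\frac{1}{v{\left(26,52 \right)} + 2790} + \sqrt{-321 + 603}} = \sqrt{\frac{1}{-29 + 2790} + \sqrt{-321 + 603}} = \sqrt{\frac{1}{2761} + \sqrt{282}}$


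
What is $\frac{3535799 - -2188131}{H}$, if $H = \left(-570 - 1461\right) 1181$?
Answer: $- \frac{5723930}{2398611} \approx -2.3864$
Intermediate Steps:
$H = -2398611$ ($H = \left(-2031\right) 1181 = -2398611$)
$\frac{3535799 - -2188131}{H} = \frac{3535799 - -2188131}{-2398611} = \left(3535799 + 2188131\right) \left(- \frac{1}{2398611}\right) = 5723930 \left(- \frac{1}{2398611}\right) = - \frac{5723930}{2398611}$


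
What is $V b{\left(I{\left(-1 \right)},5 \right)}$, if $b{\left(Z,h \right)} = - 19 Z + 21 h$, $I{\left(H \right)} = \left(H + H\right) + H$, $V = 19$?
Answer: $3078$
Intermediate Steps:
$I{\left(H \right)} = 3 H$ ($I{\left(H \right)} = 2 H + H = 3 H$)
$V b{\left(I{\left(-1 \right)},5 \right)} = 19 \left(- 19 \cdot 3 \left(-1\right) + 21 \cdot 5\right) = 19 \left(\left(-19\right) \left(-3\right) + 105\right) = 19 \left(57 + 105\right) = 19 \cdot 162 = 3078$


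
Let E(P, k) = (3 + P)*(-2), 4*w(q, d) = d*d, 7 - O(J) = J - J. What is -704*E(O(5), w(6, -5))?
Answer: 14080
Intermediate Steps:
O(J) = 7 (O(J) = 7 - (J - J) = 7 - 1*0 = 7 + 0 = 7)
w(q, d) = d**2/4 (w(q, d) = (d*d)/4 = d**2/4)
E(P, k) = -6 - 2*P
-704*E(O(5), w(6, -5)) = -704*(-6 - 2*7) = -704*(-6 - 14) = -704*(-20) = 14080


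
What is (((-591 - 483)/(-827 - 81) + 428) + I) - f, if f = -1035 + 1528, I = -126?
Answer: -86177/454 ≈ -189.82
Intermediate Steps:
f = 493
(((-591 - 483)/(-827 - 81) + 428) + I) - f = (((-591 - 483)/(-827 - 81) + 428) - 126) - 1*493 = ((-1074/(-908) + 428) - 126) - 493 = ((-1074*(-1/908) + 428) - 126) - 493 = ((537/454 + 428) - 126) - 493 = (194849/454 - 126) - 493 = 137645/454 - 493 = -86177/454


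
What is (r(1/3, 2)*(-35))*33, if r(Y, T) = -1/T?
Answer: 1155/2 ≈ 577.50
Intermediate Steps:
(r(1/3, 2)*(-35))*33 = (-1/2*(-35))*33 = (-1*1/2*(-35))*33 = -1/2*(-35)*33 = (35/2)*33 = 1155/2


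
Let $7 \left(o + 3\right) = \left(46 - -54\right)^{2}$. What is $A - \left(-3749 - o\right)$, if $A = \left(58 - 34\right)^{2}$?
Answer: $\frac{40254}{7} \approx 5750.6$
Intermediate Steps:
$o = \frac{9979}{7}$ ($o = -3 + \frac{\left(46 - -54\right)^{2}}{7} = -3 + \frac{\left(46 + 54\right)^{2}}{7} = -3 + \frac{100^{2}}{7} = -3 + \frac{1}{7} \cdot 10000 = -3 + \frac{10000}{7} = \frac{9979}{7} \approx 1425.6$)
$A = 576$ ($A = 24^{2} = 576$)
$A - \left(-3749 - o\right) = 576 - \left(-3749 - \frac{9979}{7}\right) = 576 - - \frac{36222}{7} = 576 + \frac{36222}{7} = \frac{40254}{7}$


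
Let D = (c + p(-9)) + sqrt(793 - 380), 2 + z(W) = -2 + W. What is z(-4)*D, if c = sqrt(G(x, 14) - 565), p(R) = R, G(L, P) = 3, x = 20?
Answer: 72 - 8*sqrt(413) - 8*I*sqrt(562) ≈ -90.579 - 189.65*I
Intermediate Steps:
z(W) = -4 + W (z(W) = -2 + (-2 + W) = -4 + W)
c = I*sqrt(562) (c = sqrt(3 - 565) = sqrt(-562) = I*sqrt(562) ≈ 23.707*I)
D = -9 + sqrt(413) + I*sqrt(562) (D = (I*sqrt(562) - 9) + sqrt(793 - 380) = (-9 + I*sqrt(562)) + sqrt(413) = -9 + sqrt(413) + I*sqrt(562) ≈ 11.322 + 23.707*I)
z(-4)*D = (-4 - 4)*(-9 + sqrt(413) + I*sqrt(562)) = -8*(-9 + sqrt(413) + I*sqrt(562)) = 72 - 8*sqrt(413) - 8*I*sqrt(562)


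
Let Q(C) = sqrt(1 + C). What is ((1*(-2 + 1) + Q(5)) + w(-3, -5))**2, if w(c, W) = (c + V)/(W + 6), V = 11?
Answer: (7 + sqrt(6))**2 ≈ 89.293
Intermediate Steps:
w(c, W) = (11 + c)/(6 + W) (w(c, W) = (c + 11)/(W + 6) = (11 + c)/(6 + W))
((1*(-2 + 1) + Q(5)) + w(-3, -5))**2 = ((1*(-2 + 1) + sqrt(1 + 5)) + (11 - 3)/(6 - 5))**2 = ((1*(-1) + sqrt(6)) + 8/1)**2 = ((-1 + sqrt(6)) + 1*8)**2 = ((-1 + sqrt(6)) + 8)**2 = (7 + sqrt(6))**2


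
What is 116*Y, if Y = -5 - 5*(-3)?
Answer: 1160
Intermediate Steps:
Y = 10 (Y = -5 + 15 = 10)
116*Y = 116*10 = 1160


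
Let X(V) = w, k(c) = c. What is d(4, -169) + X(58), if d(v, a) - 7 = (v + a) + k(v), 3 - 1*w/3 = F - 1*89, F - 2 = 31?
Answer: 23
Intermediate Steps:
F = 33 (F = 2 + 31 = 33)
w = 177 (w = 9 - 3*(33 - 1*89) = 9 - 3*(33 - 89) = 9 - 3*(-56) = 9 + 168 = 177)
d(v, a) = 7 + a + 2*v (d(v, a) = 7 + ((v + a) + v) = 7 + ((a + v) + v) = 7 + (a + 2*v) = 7 + a + 2*v)
X(V) = 177
d(4, -169) + X(58) = (7 - 169 + 2*4) + 177 = (7 - 169 + 8) + 177 = -154 + 177 = 23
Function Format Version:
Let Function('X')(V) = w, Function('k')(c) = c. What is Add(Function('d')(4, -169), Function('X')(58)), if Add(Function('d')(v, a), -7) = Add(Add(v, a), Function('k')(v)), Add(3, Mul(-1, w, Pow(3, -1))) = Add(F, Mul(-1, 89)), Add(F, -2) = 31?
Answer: 23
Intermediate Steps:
F = 33 (F = Add(2, 31) = 33)
w = 177 (w = Add(9, Mul(-3, Add(33, Mul(-1, 89)))) = Add(9, Mul(-3, Add(33, -89))) = Add(9, Mul(-3, -56)) = Add(9, 168) = 177)
Function('d')(v, a) = Add(7, a, Mul(2, v)) (Function('d')(v, a) = Add(7, Add(Add(v, a), v)) = Add(7, Add(Add(a, v), v)) = Add(7, Add(a, Mul(2, v))) = Add(7, a, Mul(2, v)))
Function('X')(V) = 177
Add(Function('d')(4, -169), Function('X')(58)) = Add(Add(7, -169, Mul(2, 4)), 177) = Add(Add(7, -169, 8), 177) = Add(-154, 177) = 23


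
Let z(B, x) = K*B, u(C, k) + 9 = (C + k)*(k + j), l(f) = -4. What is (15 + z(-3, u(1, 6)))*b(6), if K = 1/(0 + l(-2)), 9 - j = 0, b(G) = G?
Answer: 189/2 ≈ 94.500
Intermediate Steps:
j = 9 (j = 9 - 1*0 = 9 + 0 = 9)
u(C, k) = -9 + (9 + k)*(C + k) (u(C, k) = -9 + (C + k)*(k + 9) = -9 + (C + k)*(9 + k) = -9 + (9 + k)*(C + k))
K = -1/4 (K = 1/(0 - 4) = 1/(-4) = -1/4 ≈ -0.25000)
z(B, x) = -B/4
(15 + z(-3, u(1, 6)))*b(6) = (15 - 1/4*(-3))*6 = (15 + 3/4)*6 = (63/4)*6 = 189/2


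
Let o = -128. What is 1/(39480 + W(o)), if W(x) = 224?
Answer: 1/39704 ≈ 2.5186e-5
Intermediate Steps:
1/(39480 + W(o)) = 1/(39480 + 224) = 1/39704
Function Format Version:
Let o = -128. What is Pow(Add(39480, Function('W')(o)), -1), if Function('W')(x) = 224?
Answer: Rational(1, 39704) ≈ 2.5186e-5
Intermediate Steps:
Pow(Add(39480, Function('W')(o)), -1) = Pow(Add(39480, 224), -1) = Pow(39704, -1) = Rational(1, 39704)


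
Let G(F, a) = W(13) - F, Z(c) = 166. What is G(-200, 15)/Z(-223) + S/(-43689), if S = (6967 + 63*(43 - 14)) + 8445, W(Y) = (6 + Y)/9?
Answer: 17905075/21757122 ≈ 0.82295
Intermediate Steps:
W(Y) = ⅔ + Y/9 (W(Y) = (6 + Y)*(⅑) = ⅔ + Y/9)
G(F, a) = 19/9 - F (G(F, a) = (⅔ + (⅑)*13) - F = (⅔ + 13/9) - F = 19/9 - F)
S = 17239 (S = (6967 + 63*29) + 8445 = (6967 + 1827) + 8445 = 8794 + 8445 = 17239)
G(-200, 15)/Z(-223) + S/(-43689) = (19/9 - 1*(-200))/166 + 17239/(-43689) = (19/9 + 200)*(1/166) + 17239*(-1/43689) = (1819/9)*(1/166) - 17239/43689 = 1819/1494 - 17239/43689 = 17905075/21757122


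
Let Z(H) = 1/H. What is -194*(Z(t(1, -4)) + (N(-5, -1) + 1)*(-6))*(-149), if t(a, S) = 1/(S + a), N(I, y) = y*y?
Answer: -433590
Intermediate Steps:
N(I, y) = y²
-194*(Z(t(1, -4)) + (N(-5, -1) + 1)*(-6))*(-149) = -194*(1/(1/(-4 + 1)) + ((-1)² + 1)*(-6))*(-149) = -194*(1/(1/(-3)) + (1 + 1)*(-6))*(-149) = -194*(1/(-⅓) + 2*(-6))*(-149) = -194*(-3 - 12)*(-149) = -194*(-15)*(-149) = 2910*(-149) = -433590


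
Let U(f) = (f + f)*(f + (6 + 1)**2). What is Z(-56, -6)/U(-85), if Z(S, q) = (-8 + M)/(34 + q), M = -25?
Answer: -11/57120 ≈ -0.00019258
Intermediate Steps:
Z(S, q) = -33/(34 + q) (Z(S, q) = (-8 - 25)/(34 + q) = -33/(34 + q))
U(f) = 2*f*(49 + f) (U(f) = (2*f)*(f + 7**2) = (2*f)*(f + 49) = (2*f)*(49 + f) = 2*f*(49 + f))
Z(-56, -6)/U(-85) = (-33/(34 - 6))/((2*(-85)*(49 - 85))) = (-33/28)/((2*(-85)*(-36))) = -33*1/28/6120 = -33/28*1/6120 = -11/57120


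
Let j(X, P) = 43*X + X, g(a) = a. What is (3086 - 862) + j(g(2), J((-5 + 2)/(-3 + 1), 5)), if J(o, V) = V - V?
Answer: 2312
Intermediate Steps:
J(o, V) = 0
j(X, P) = 44*X
(3086 - 862) + j(g(2), J((-5 + 2)/(-3 + 1), 5)) = (3086 - 862) + 44*2 = 2224 + 88 = 2312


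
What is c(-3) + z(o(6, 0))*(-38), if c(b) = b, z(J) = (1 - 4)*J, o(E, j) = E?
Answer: 681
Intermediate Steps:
z(J) = -3*J
c(-3) + z(o(6, 0))*(-38) = -3 - 3*6*(-38) = -3 - 18*(-38) = -3 + 684 = 681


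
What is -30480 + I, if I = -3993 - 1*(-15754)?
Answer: -18719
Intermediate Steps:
I = 11761 (I = -3993 + 15754 = 11761)
-30480 + I = -30480 + 11761 = -18719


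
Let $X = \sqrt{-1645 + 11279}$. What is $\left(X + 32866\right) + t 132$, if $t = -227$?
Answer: $2902 + \sqrt{9634} \approx 3000.2$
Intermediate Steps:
$X = \sqrt{9634} \approx 98.153$
$\left(X + 32866\right) + t 132 = \left(\sqrt{9634} + 32866\right) - 29964 = \left(32866 + \sqrt{9634}\right) - 29964 = 2902 + \sqrt{9634}$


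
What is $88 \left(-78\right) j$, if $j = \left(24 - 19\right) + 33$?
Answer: $-260832$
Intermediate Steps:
$j = 38$ ($j = 5 + 33 = 38$)
$88 \left(-78\right) j = 88 \left(-78\right) 38 = \left(-6864\right) 38 = -260832$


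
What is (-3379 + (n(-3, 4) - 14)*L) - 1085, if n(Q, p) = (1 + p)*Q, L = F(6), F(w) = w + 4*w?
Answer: -5334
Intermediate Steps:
F(w) = 5*w
L = 30 (L = 5*6 = 30)
n(Q, p) = Q*(1 + p)
(-3379 + (n(-3, 4) - 14)*L) - 1085 = (-3379 + (-3*(1 + 4) - 14)*30) - 1085 = (-3379 + (-3*5 - 14)*30) - 1085 = (-3379 + (-15 - 14)*30) - 1085 = (-3379 - 29*30) - 1085 = (-3379 - 870) - 1085 = -4249 - 1085 = -5334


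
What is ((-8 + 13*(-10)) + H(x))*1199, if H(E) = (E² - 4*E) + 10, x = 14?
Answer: 14388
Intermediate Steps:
H(E) = 10 + E² - 4*E
((-8 + 13*(-10)) + H(x))*1199 = ((-8 + 13*(-10)) + (10 + 14² - 4*14))*1199 = ((-8 - 130) + (10 + 196 - 56))*1199 = (-138 + 150)*1199 = 12*1199 = 14388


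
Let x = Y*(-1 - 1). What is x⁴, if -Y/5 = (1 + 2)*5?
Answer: 506250000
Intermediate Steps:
Y = -75 (Y = -5*(1 + 2)*5 = -15*5 = -5*15 = -75)
x = 150 (x = -75*(-1 - 1) = -75*(-2) = 150)
x⁴ = 150⁴ = 506250000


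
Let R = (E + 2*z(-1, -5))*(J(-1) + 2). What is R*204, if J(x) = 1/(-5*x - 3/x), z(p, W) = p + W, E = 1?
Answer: -9537/2 ≈ -4768.5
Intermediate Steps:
z(p, W) = W + p
R = -187/8 (R = (1 + 2*(-5 - 1))*(-1*(-1)/(3 + 5*(-1)²) + 2) = (1 + 2*(-6))*(-1*(-1)/(3 + 5*1) + 2) = (1 - 12)*(-1*(-1)/(3 + 5) + 2) = -11*(-1*(-1)/8 + 2) = -11*(-1*(-1)*⅛ + 2) = -11*(⅛ + 2) = -11*17/8 = -187/8 ≈ -23.375)
R*204 = -187/8*204 = -9537/2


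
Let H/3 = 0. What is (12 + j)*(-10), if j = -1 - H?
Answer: -110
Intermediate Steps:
H = 0 (H = 3*0 = 0)
j = -1 (j = -1 - 1*0 = -1 + 0 = -1)
(12 + j)*(-10) = (12 - 1)*(-10) = 11*(-10) = -110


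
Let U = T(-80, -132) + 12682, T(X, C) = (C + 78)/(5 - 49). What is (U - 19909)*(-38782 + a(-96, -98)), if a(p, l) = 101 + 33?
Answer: 3071878308/11 ≈ 2.7926e+8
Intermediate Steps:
T(X, C) = -39/22 - C/44 (T(X, C) = (78 + C)/(-44) = (78 + C)*(-1/44) = -39/22 - C/44)
U = 279031/22 (U = (-39/22 - 1/44*(-132)) + 12682 = (-39/22 + 3) + 12682 = 27/22 + 12682 = 279031/22 ≈ 12683.)
a(p, l) = 134
(U - 19909)*(-38782 + a(-96, -98)) = (279031/22 - 19909)*(-38782 + 134) = -158967/22*(-38648) = 3071878308/11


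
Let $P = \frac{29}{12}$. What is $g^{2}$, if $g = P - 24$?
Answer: $\frac{67081}{144} \approx 465.84$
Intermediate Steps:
$P = \frac{29}{12}$ ($P = 29 \cdot \frac{1}{12} = \frac{29}{12} \approx 2.4167$)
$g = - \frac{259}{12}$ ($g = \frac{29}{12} - 24 = - \frac{259}{12} \approx -21.583$)
$g^{2} = \left(- \frac{259}{12}\right)^{2} = \frac{67081}{144}$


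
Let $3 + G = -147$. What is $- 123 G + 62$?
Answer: $18512$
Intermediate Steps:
$G = -150$ ($G = -3 - 147 = -150$)
$- 123 G + 62 = \left(-123\right) \left(-150\right) + 62 = 18450 + 62 = 18512$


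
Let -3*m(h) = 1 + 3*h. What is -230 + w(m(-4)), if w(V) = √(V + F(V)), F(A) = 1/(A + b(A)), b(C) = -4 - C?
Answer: -230 + √123/6 ≈ -228.15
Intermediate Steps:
m(h) = -⅓ - h (m(h) = -(1 + 3*h)/3 = -⅓ - h)
F(A) = -¼ (F(A) = 1/(A + (-4 - A)) = 1/(-4) = -¼)
w(V) = √(-¼ + V) (w(V) = √(V - ¼) = √(-¼ + V))
-230 + w(m(-4)) = -230 + √(-1 + 4*(-⅓ - 1*(-4)))/2 = -230 + √(-1 + 4*(-⅓ + 4))/2 = -230 + √(-1 + 4*(11/3))/2 = -230 + √(-1 + 44/3)/2 = -230 + √(41/3)/2 = -230 + (√123/3)/2 = -230 + √123/6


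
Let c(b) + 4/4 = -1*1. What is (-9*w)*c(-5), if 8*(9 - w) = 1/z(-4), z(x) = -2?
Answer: 1305/8 ≈ 163.13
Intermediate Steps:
c(b) = -2 (c(b) = -1 - 1*1 = -1 - 1 = -2)
w = 145/16 (w = 9 - 1/8/(-2) = 9 - 1/8*(-1/2) = 9 + 1/16 = 145/16 ≈ 9.0625)
(-9*w)*c(-5) = -9*145/16*(-2) = -1305/16*(-2) = 1305/8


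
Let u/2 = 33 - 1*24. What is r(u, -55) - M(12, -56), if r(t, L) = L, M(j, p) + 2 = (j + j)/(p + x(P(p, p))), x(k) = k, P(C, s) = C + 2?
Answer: -2903/55 ≈ -52.782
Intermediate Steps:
P(C, s) = 2 + C
u = 18 (u = 2*(33 - 1*24) = 2*(33 - 24) = 2*9 = 18)
M(j, p) = -2 + 2*j/(2 + 2*p) (M(j, p) = -2 + (j + j)/(p + (2 + p)) = -2 + (2*j)/(2 + 2*p) = -2 + 2*j/(2 + 2*p))
r(u, -55) - M(12, -56) = -55 - (-2 + 12 - 2*(-56))/(1 - 56) = -55 - (-2 + 12 + 112)/(-55) = -55 - (-1)*122/55 = -55 - 1*(-122/55) = -55 + 122/55 = -2903/55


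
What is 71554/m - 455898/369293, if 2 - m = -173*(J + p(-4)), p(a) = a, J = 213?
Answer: 9939575540/13353265587 ≈ 0.74436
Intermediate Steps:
m = 36159 (m = 2 - (-173)*(213 - 4) = 2 - (-173)*209 = 2 - 1*(-36157) = 2 + 36157 = 36159)
71554/m - 455898/369293 = 71554/36159 - 455898/369293 = 9939575540/13353265587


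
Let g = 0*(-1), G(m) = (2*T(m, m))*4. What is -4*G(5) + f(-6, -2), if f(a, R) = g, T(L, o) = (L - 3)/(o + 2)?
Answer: -64/7 ≈ -9.1429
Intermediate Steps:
T(L, o) = (-3 + L)/(2 + o)
G(m) = 8*(-3 + m)/(2 + m) (G(m) = (2*((-3 + m)/(2 + m)))*4 = (2*(-3 + m)/(2 + m))*4 = 8*(-3 + m)/(2 + m))
g = 0
f(a, R) = 0
-4*G(5) + f(-6, -2) = -32*(-3 + 5)/(2 + 5) + 0 = -32*2/7 + 0 = -4*16/7 + 0 = -64/7 + 0 = -64/7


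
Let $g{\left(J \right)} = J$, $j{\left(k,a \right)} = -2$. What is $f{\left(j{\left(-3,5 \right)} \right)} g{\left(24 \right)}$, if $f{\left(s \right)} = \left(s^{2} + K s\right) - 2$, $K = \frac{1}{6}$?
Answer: $40$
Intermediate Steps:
$K = \frac{1}{6} \approx 0.16667$
$f{\left(s \right)} = -2 + s^{2} + \frac{s}{6}$ ($f{\left(s \right)} = \left(s^{2} + \frac{s}{6}\right) - 2 = -2 + s^{2} + \frac{s}{6}$)
$f{\left(j{\left(-3,5 \right)} \right)} g{\left(24 \right)} = \left(-2 + \left(-2\right)^{2} + \frac{1}{6} \left(-2\right)\right) 24 = \left(-2 + 4 - \frac{1}{3}\right) 24 = \frac{5}{3} \cdot 24 = 40$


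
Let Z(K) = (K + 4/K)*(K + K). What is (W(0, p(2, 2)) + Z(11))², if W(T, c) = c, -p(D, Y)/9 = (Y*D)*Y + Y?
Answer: 25600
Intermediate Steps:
p(D, Y) = -9*Y - 9*D*Y² (p(D, Y) = -9*((Y*D)*Y + Y) = -9*((D*Y)*Y + Y) = -9*(D*Y² + Y) = -9*(Y + D*Y²) = -9*Y - 9*D*Y²)
Z(K) = 2*K*(K + 4/K) (Z(K) = (K + 4/K)*(2*K) = 2*K*(K + 4/K))
(W(0, p(2, 2)) + Z(11))² = (-9*2*(1 + 2*2) + (8 + 2*11²))² = (-9*2*(1 + 4) + (8 + 2*121))² = (-9*2*5 + (8 + 242))² = (-90 + 250)² = 160² = 25600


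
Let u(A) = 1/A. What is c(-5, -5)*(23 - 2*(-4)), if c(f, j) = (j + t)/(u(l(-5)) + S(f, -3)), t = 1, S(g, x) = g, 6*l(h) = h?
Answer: 20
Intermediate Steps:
l(h) = h/6
u(A) = 1/A
c(f, j) = (1 + j)/(-6/5 + f) (c(f, j) = (j + 1)/(1/((1/6)*(-5)) + f) = (1 + j)/(1/(-5/6) + f) = (1 + j)/(-6/5 + f))
c(-5, -5)*(23 - 2*(-4)) = (5*(1 - 5)/(-6 + 5*(-5)))*(23 - 2*(-4)) = (5*(-4)/(-6 - 25))*(23 + 8) = (5*(-4)/(-31))*31 = (5*(-1/31)*(-4))*31 = (20/31)*31 = 20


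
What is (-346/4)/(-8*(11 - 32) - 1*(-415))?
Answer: -173/1166 ≈ -0.14837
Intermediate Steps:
(-346/4)/(-8*(11 - 32) - 1*(-415)) = ((1/4)*(-346))/(-8*(-21) + 415) = -173/(2*(168 + 415)) = -173/2/583 = -173/2*1/583 = -173/1166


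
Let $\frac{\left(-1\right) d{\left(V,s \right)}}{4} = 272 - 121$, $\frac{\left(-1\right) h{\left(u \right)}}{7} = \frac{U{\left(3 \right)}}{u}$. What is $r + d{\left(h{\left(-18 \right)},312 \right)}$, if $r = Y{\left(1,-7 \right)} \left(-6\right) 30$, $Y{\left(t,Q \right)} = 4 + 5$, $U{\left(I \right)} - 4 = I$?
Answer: $-2224$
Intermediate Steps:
$U{\left(I \right)} = 4 + I$
$Y{\left(t,Q \right)} = 9$
$h{\left(u \right)} = - \frac{49}{u}$ ($h{\left(u \right)} = - 7 \frac{4 + 3}{u} = - 7 \frac{7}{u} = - \frac{49}{u}$)
$d{\left(V,s \right)} = -604$ ($d{\left(V,s \right)} = - 4 \left(272 - 121\right) = \left(-4\right) 151 = -604$)
$r = -1620$ ($r = 9 \left(-6\right) 30 = \left(-54\right) 30 = -1620$)
$r + d{\left(h{\left(-18 \right)},312 \right)} = -1620 - 604 = -2224$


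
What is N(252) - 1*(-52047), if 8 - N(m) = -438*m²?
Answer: 27866807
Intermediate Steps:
N(m) = 8 + 438*m² (N(m) = 8 - (-438)*m² = 8 + 438*m²)
N(252) - 1*(-52047) = (8 + 438*252²) - 1*(-52047) = (8 + 438*63504) + 52047 = (8 + 27814752) + 52047 = 27814760 + 52047 = 27866807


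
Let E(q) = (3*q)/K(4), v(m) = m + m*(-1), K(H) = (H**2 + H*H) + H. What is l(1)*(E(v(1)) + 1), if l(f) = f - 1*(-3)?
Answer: 4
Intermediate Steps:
K(H) = H + 2*H**2 (K(H) = (H**2 + H**2) + H = 2*H**2 + H = H + 2*H**2)
v(m) = 0 (v(m) = m - m = 0)
E(q) = q/12 (E(q) = (3*q)/((4*(1 + 2*4))) = (3*q)/((4*(1 + 8))) = (3*q)/((4*9)) = (3*q)/36 = (3*q)*(1/36) = q/12)
l(f) = 3 + f (l(f) = f + 3 = 3 + f)
l(1)*(E(v(1)) + 1) = (3 + 1)*((1/12)*0 + 1) = 4*(0 + 1) = 4*1 = 4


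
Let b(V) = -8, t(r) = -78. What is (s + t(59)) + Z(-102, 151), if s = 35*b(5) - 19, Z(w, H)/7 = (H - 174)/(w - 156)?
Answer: -97105/258 ≈ -376.38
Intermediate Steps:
Z(w, H) = 7*(-174 + H)/(-156 + w) (Z(w, H) = 7*((H - 174)/(w - 156)) = 7*((-174 + H)/(-156 + w)) = 7*(-174 + H)/(-156 + w))
s = -299 (s = 35*(-8) - 19 = -280 - 19 = -299)
(s + t(59)) + Z(-102, 151) = (-299 - 78) + 7*(-174 + 151)/(-156 - 102) = -377 + 7*(-23)/(-258) = -377 + 7*(-1/258)*(-23) = -377 + 161/258 = -97105/258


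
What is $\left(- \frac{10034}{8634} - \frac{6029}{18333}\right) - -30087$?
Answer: $\frac{793691438651}{26381187} \approx 30086.0$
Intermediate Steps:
$\left(- \frac{10034}{8634} - \frac{6029}{18333}\right) - -30087 = \left(\left(-10034\right) \frac{1}{8634} - \frac{6029}{18333}\right) + 30087 = \left(- \frac{5017}{4317} - \frac{6029}{18333}\right) + 30087 = - \frac{39334618}{26381187} + 30087 = \frac{793691438651}{26381187}$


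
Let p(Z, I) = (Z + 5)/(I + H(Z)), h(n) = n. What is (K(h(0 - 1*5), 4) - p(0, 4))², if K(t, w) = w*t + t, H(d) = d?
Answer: 11025/16 ≈ 689.06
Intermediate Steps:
p(Z, I) = (5 + Z)/(I + Z) (p(Z, I) = (Z + 5)/(I + Z) = (5 + Z)/(I + Z))
K(t, w) = t + t*w (K(t, w) = t*w + t = t + t*w)
(K(h(0 - 1*5), 4) - p(0, 4))² = ((0 - 1*5)*(1 + 4) - (5 + 0)/(4 + 0))² = ((0 - 5)*5 - 5/4)² = (-5*5 - 5/4)² = (-25 - 1*5/4)² = (-25 - 5/4)² = (-105/4)² = 11025/16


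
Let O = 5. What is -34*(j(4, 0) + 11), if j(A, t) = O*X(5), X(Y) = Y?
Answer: -1224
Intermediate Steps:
j(A, t) = 25 (j(A, t) = 5*5 = 25)
-34*(j(4, 0) + 11) = -34*(25 + 11) = -34*36 = -1224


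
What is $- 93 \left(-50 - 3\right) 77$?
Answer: $379533$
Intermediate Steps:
$- 93 \left(-50 - 3\right) 77 = \left(-93\right) \left(-53\right) 77 = 4929 \cdot 77 = 379533$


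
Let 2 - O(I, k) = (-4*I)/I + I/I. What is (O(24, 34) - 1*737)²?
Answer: 535824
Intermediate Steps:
O(I, k) = 5 (O(I, k) = 2 - ((-4*I)/I + I/I) = 2 - (-4 + 1) = 2 - 1*(-3) = 2 + 3 = 5)
(O(24, 34) - 1*737)² = (5 - 1*737)² = (5 - 737)² = (-732)² = 535824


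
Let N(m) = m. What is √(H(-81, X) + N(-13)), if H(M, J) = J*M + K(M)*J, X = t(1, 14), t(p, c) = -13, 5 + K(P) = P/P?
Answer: 2*√273 ≈ 33.045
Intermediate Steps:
K(P) = -4 (K(P) = -5 + P/P = -5 + 1 = -4)
X = -13
H(M, J) = -4*J + J*M (H(M, J) = J*M - 4*J = -4*J + J*M)
√(H(-81, X) + N(-13)) = √(-13*(-4 - 81) - 13) = √(-13*(-85) - 13) = √(1105 - 13) = √1092 = 2*√273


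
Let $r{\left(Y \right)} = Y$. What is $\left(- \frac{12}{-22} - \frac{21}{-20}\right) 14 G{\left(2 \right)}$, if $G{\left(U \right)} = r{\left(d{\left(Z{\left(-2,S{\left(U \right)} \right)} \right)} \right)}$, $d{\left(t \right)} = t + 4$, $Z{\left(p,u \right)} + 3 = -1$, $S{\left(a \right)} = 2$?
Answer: $0$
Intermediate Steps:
$Z{\left(p,u \right)} = -4$ ($Z{\left(p,u \right)} = -3 - 1 = -4$)
$d{\left(t \right)} = 4 + t$
$G{\left(U \right)} = 0$ ($G{\left(U \right)} = 4 - 4 = 0$)
$\left(- \frac{12}{-22} - \frac{21}{-20}\right) 14 G{\left(2 \right)} = \left(- \frac{12}{-22} - \frac{21}{-20}\right) 14 \cdot 0 = \left(\left(-12\right) \left(- \frac{1}{22}\right) - - \frac{21}{20}\right) 14 \cdot 0 = \left(\frac{6}{11} + \frac{21}{20}\right) 14 \cdot 0 = \frac{351}{220} \cdot 14 \cdot 0 = \frac{2457}{110} \cdot 0 = 0$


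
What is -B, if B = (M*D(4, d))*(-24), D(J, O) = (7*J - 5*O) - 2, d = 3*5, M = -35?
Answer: 41160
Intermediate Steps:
d = 15
D(J, O) = -2 - 5*O + 7*J (D(J, O) = (-5*O + 7*J) - 2 = -2 - 5*O + 7*J)
B = -41160 (B = -35*(-2 - 5*15 + 7*4)*(-24) = -35*(-2 - 75 + 28)*(-24) = -35*(-49)*(-24) = 1715*(-24) = -41160)
-B = -1*(-41160) = 41160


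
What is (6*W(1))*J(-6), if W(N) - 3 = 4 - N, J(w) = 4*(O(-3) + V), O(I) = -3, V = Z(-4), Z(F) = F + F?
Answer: -1584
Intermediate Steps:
Z(F) = 2*F
V = -8 (V = 2*(-4) = -8)
J(w) = -44 (J(w) = 4*(-3 - 8) = 4*(-11) = -44)
W(N) = 7 - N (W(N) = 3 + (4 - N) = 7 - N)
(6*W(1))*J(-6) = (6*(7 - 1*1))*(-44) = (6*(7 - 1))*(-44) = (6*6)*(-44) = 36*(-44) = -1584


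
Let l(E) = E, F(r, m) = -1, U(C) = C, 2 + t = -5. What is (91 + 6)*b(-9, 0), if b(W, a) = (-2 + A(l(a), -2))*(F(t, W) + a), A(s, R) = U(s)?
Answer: 194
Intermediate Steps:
t = -7 (t = -2 - 5 = -7)
A(s, R) = s
b(W, a) = (-1 + a)*(-2 + a) (b(W, a) = (-2 + a)*(-1 + a) = (-1 + a)*(-2 + a))
(91 + 6)*b(-9, 0) = (91 + 6)*(2 + 0² - 3*0) = 97*(2 + 0 + 0) = 97*2 = 194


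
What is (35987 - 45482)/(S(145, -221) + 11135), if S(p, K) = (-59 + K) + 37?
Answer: -9495/10892 ≈ -0.87174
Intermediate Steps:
S(p, K) = -22 + K
(35987 - 45482)/(S(145, -221) + 11135) = (35987 - 45482)/((-22 - 221) + 11135) = -9495/(-243 + 11135) = -9495/10892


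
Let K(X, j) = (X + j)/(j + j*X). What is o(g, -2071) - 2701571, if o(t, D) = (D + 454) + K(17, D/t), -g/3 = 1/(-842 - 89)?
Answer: -46908174409867/17352909 ≈ -2.7032e+6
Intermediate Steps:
g = 3/931 (g = -3/(-842 - 89) = -3/(-931) = -3*(-1/931) = 3/931 ≈ 0.0032223)
K(X, j) = (X + j)/(j + X*j)
o(t, D) = 454 + D + t*(17 + D/t)/(18*D) (o(t, D) = (D + 454) + (17 + D/t)/(((D/t))*(1 + 17)) = (454 + D) + (t/D)*(17 + D/t)/18 = (454 + D) + (t/D)*(1/18)*(17 + D/t) = (454 + D) + t*(17 + D/t)/(18*D) = 454 + D + t*(17 + D/t)/(18*D))
o(g, -2071) - 2701571 = (8173/18 - 2071 + (17/18)*(3/931)/(-2071)) - 2701571 = (8173/18 - 2071 + (17/18)*(3/931)*(-1/2071)) - 2701571 = (8173/18 - 2071 - 17/11568606) - 2701571 = -28058689828/17352909 - 2701571 = -46908174409867/17352909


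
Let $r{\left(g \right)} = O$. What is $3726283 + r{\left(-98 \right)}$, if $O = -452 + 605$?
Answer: $3726436$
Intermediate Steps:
$O = 153$
$r{\left(g \right)} = 153$
$3726283 + r{\left(-98 \right)} = 3726283 + 153 = 3726436$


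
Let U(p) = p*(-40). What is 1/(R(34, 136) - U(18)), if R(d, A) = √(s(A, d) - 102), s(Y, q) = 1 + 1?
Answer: 36/25925 - I/51850 ≈ 0.0013886 - 1.9286e-5*I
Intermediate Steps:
s(Y, q) = 2
U(p) = -40*p
R(d, A) = 10*I (R(d, A) = √(2 - 102) = √(-100) = 10*I)
1/(R(34, 136) - U(18)) = 1/(10*I - (-40)*18) = 1/(10*I - 1*(-720)) = 1/(10*I + 720) = 1/(720 + 10*I) = (720 - 10*I)/518500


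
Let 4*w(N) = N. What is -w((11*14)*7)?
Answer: -539/2 ≈ -269.50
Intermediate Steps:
w(N) = N/4
-w((11*14)*7) = -(11*14)*7/4 = -154*7/4 = -1078/4 = -1*539/2 = -539/2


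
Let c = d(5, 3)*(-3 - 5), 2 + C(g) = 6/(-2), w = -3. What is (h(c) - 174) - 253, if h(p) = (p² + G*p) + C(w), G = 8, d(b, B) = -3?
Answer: 336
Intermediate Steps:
C(g) = -5 (C(g) = -2 + 6/(-2) = -2 + 6*(-½) = -2 - 3 = -5)
c = 24 (c = -3*(-3 - 5) = -3*(-8) = 24)
h(p) = -5 + p² + 8*p (h(p) = (p² + 8*p) - 5 = -5 + p² + 8*p)
(h(c) - 174) - 253 = ((-5 + 24² + 8*24) - 174) - 253 = ((-5 + 576 + 192) - 174) - 253 = (763 - 174) - 253 = 589 - 253 = 336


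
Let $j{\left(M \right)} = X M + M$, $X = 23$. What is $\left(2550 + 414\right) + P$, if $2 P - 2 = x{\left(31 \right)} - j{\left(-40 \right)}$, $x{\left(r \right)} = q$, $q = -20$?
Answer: $3435$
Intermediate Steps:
$x{\left(r \right)} = -20$
$j{\left(M \right)} = 24 M$ ($j{\left(M \right)} = 23 M + M = 24 M$)
$P = 471$ ($P = 1 + \frac{-20 - 24 \left(-40\right)}{2} = 1 + \frac{-20 - -960}{2} = 1 + \frac{-20 + 960}{2} = 1 + \frac{1}{2} \cdot 940 = 1 + 470 = 471$)
$\left(2550 + 414\right) + P = \left(2550 + 414\right) + 471 = 2964 + 471 = 3435$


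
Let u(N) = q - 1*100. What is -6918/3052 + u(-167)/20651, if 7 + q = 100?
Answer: -71442491/31513426 ≈ -2.2670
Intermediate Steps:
q = 93 (q = -7 + 100 = 93)
u(N) = -7 (u(N) = 93 - 1*100 = 93 - 100 = -7)
-6918/3052 + u(-167)/20651 = -6918/3052 - 7/20651 = -6918*1/3052 - 7*1/20651 = -3459/1526 - 7/20651 = -71442491/31513426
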